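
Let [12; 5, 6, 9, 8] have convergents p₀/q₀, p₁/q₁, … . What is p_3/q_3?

3463/284

Using pₖ = aₖpₖ₋₁ + pₖ₋₂, qₖ = aₖqₖ₋₁ + qₖ₋₂ (with p₋₁=1, p₋₂=0, q₋₁=0, q₋₂=1):
  k=0: a=12, p=12, q=1
  k=1: a=5, p=61, q=5
  k=2: a=6, p=378, q=31
  k=3: a=9, p=3463, q=284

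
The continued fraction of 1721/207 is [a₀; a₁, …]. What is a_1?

1721 = 8·207 + 65   →  a_0 = 8
207 = 3·65 + 12   →  a_1 = 3

3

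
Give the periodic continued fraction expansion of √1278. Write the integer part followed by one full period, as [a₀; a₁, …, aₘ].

[35; 1, 2, 1, 70]

a₀ = ⌊√1278⌋ = 35.
With m₀=0, d₀=1 and mₖ₊₁ = dₖaₖ − mₖ, dₖ₊₁ = (n − mₖ₊₁²)/dₖ, aₖ₊₁ = ⌊(a₀+mₖ₊₁)/dₖ₊₁⌋:
  k=1: m=35, d=53, a=1
  k=2: m=18, d=18, a=2
  k=3: m=18, d=53, a=1
  k=4: m=35, d=1, a=70
d=1 and a=2a₀=70 at k=4, so the next step gives (m, d) = (35, 53) again — its k=1 value — and the period has length 4.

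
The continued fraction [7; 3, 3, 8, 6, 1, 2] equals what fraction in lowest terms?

Fold from the inside: start with 2/1.
  1 + 1/2 = 3/2
  6 + 2/3 = 20/3
  8 + 3/20 = 163/20
  3 + 20/163 = 509/163
  3 + 163/509 = 1690/509
  7 + 509/1690 = 12339/1690

12339/1690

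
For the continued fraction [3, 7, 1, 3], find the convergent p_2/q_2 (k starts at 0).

25/8

Using pₖ = aₖpₖ₋₁ + pₖ₋₂, qₖ = aₖqₖ₋₁ + qₖ₋₂ (with p₋₁=1, p₋₂=0, q₋₁=0, q₋₂=1):
  k=0: a=3, p=3, q=1
  k=1: a=7, p=22, q=7
  k=2: a=1, p=25, q=8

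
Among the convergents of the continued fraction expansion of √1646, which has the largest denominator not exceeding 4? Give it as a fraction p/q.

81/2

√1646 = [40; 1, 1, 3, 40, 3, 1, 1, 80, …] (period length 8).
Convergents:
  p_0/q_0 = 40/1
  p_1/q_1 = 41/1
  p_2/q_2 = 81/2
  p_3/q_3 = 284/7
q_2 = 2 ≤ 4 < 7 = q_3, so the answer is 81/2.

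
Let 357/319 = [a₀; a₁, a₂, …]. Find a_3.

357 = 1·319 + 38   →  a_0 = 1
319 = 8·38 + 15   →  a_1 = 8
38 = 2·15 + 8   →  a_2 = 2
15 = 1·8 + 7   →  a_3 = 1

1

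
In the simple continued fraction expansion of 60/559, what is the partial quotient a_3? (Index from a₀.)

6

60 = 0·559 + 60   →  a_0 = 0
559 = 9·60 + 19   →  a_1 = 9
60 = 3·19 + 3   →  a_2 = 3
19 = 6·3 + 1   →  a_3 = 6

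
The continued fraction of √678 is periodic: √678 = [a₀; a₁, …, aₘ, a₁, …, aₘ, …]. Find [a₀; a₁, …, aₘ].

[26; 26, 52]

a₀ = ⌊√678⌋ = 26.
With m₀=0, d₀=1 and mₖ₊₁ = dₖaₖ − mₖ, dₖ₊₁ = (n − mₖ₊₁²)/dₖ, aₖ₊₁ = ⌊(a₀+mₖ₊₁)/dₖ₊₁⌋:
  k=1: m=26, d=2, a=26
  k=2: m=26, d=1, a=52
d=1 and a=2a₀=52 at k=2, so the next step gives (m, d) = (26, 2) again — its k=1 value — and the period has length 2.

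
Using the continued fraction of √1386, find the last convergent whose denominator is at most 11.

335/9

√1386 = [37; 4, 2, 1, 2, 1, 2, 4, 74, …] (period length 8).
Convergents:
  p_0/q_0 = 37/1
  p_1/q_1 = 149/4
  p_2/q_2 = 335/9
  p_3/q_3 = 484/13
q_2 = 9 ≤ 11 < 13 = q_3, so the answer is 335/9.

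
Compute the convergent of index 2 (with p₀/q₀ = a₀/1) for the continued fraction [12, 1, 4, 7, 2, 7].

Using pₖ = aₖpₖ₋₁ + pₖ₋₂, qₖ = aₖqₖ₋₁ + qₖ₋₂ (with p₋₁=1, p₋₂=0, q₋₁=0, q₋₂=1):
  k=0: a=12, p=12, q=1
  k=1: a=1, p=13, q=1
  k=2: a=4, p=64, q=5

64/5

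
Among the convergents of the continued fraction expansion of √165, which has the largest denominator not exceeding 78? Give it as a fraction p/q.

√165 = [12; 1, 5, 2, 5, 1, 24, …] (period length 6).
Convergents:
  p_0/q_0 = 12/1
  p_1/q_1 = 13/1
  p_2/q_2 = 77/6
  p_3/q_3 = 167/13
  p_4/q_4 = 912/71
  p_5/q_5 = 1079/84
q_4 = 71 ≤ 78 < 84 = q_5, so the answer is 912/71.

912/71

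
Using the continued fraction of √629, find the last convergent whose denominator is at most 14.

√629 = [25; 12, 1, 1, 12, 50, …] (period length 5).
Convergents:
  p_0/q_0 = 25/1
  p_1/q_1 = 301/12
  p_2/q_2 = 326/13
  p_3/q_3 = 627/25
q_2 = 13 ≤ 14 < 25 = q_3, so the answer is 326/13.

326/13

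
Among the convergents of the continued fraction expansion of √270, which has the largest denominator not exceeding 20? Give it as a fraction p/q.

115/7

√270 = [16; 2, 3, 6, 3, 2, 32, …] (period length 6).
Convergents:
  p_0/q_0 = 16/1
  p_1/q_1 = 33/2
  p_2/q_2 = 115/7
  p_3/q_3 = 723/44
q_2 = 7 ≤ 20 < 44 = q_3, so the answer is 115/7.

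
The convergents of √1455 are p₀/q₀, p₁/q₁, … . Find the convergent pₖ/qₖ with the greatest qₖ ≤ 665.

√1455 = [38; 6, 1, 11, 1, 6, 76, …] (period length 6).
Convergents:
  p_0/q_0 = 38/1
  p_1/q_1 = 229/6
  p_2/q_2 = 267/7
  p_3/q_3 = 3166/83
  p_4/q_4 = 3433/90
  p_5/q_5 = 23764/623
  p_6/q_6 = 1809497/47438
q_5 = 623 ≤ 665 < 47438 = q_6, so the answer is 23764/623.

23764/623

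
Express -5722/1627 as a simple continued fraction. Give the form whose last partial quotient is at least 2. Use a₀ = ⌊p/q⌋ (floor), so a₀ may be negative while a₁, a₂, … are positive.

-5722 = -4×1627 + 786
1627 = 2×786 + 55
786 = 14×55 + 16
55 = 3×16 + 7
16 = 2×7 + 2
7 = 3×2 + 1
2 = 2×1 + 0  (stop)
So -5722/1627 = [-4; 2, 14, 3, 2, 3, 2].

[-4; 2, 14, 3, 2, 3, 2]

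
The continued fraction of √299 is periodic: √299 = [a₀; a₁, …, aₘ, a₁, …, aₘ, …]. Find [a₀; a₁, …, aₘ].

a₀ = ⌊√299⌋ = 17.
With m₀=0, d₀=1 and mₖ₊₁ = dₖaₖ − mₖ, dₖ₊₁ = (n − mₖ₊₁²)/dₖ, aₖ₊₁ = ⌊(a₀+mₖ₊₁)/dₖ₊₁⌋:
  k=1: m=17, d=10, a=3
  k=2: m=13, d=13, a=2
  k=3: m=13, d=10, a=3
  k=4: m=17, d=1, a=34
d=1 and a=2a₀=34 at k=4, so the next step gives (m, d) = (17, 10) again — its k=1 value — and the period has length 4.

[17; 3, 2, 3, 34]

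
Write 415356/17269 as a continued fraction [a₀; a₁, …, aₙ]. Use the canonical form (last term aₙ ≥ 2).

[24; 19, 5, 3, 13, 1, 3]

415356 = 24·17269 + 900
17269 = 19·900 + 169
900 = 5·169 + 55
169 = 3·55 + 4
55 = 13·4 + 3
4 = 1·3 + 1
3 = 3·1 + 0  (stop)
So 415356/17269 = [24; 19, 5, 3, 13, 1, 3].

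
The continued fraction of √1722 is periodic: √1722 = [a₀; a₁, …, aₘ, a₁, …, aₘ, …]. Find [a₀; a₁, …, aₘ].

[41; 2, 82]

a₀ = ⌊√1722⌋ = 41.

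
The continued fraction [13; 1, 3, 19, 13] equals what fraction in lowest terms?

Using pₖ = aₖpₖ₋₁ + pₖ₋₂ and qₖ = aₖqₖ₋₁ + qₖ₋₂:
  k=0: a=13, p=13, q=1
  k=1: a=1, p=14, q=1
  k=2: a=3, p=55, q=4
  k=3: a=19, p=1059, q=77
  k=4: a=13, p=13822, q=1005

13822/1005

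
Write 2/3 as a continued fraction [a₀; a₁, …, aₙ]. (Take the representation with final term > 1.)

2 = 0×3 + 2
3 = 1×2 + 1
2 = 2×1 + 0  (stop)
So 2/3 = [0; 1, 2].

[0; 1, 2]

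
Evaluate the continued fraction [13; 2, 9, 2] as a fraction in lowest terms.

Fold from the inside: start with 2/1.
  9 + 1/2 = 19/2
  2 + 2/19 = 40/19
  13 + 19/40 = 539/40

539/40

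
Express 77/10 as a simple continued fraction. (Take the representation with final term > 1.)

[7; 1, 2, 3]

77 = 7·10 + 7
10 = 1·7 + 3
7 = 2·3 + 1
3 = 3·1 + 0  (stop)
So 77/10 = [7; 1, 2, 3].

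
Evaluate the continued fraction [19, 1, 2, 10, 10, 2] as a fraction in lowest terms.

12928/657

Using pₖ = aₖpₖ₋₁ + pₖ₋₂ and qₖ = aₖqₖ₋₁ + qₖ₋₂:
  k=0: a=19, p=19, q=1
  k=1: a=1, p=20, q=1
  k=2: a=2, p=59, q=3
  k=3: a=10, p=610, q=31
  k=4: a=10, p=6159, q=313
  k=5: a=2, p=12928, q=657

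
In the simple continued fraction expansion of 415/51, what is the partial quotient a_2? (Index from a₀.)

415 = 8·51 + 7   →  a_0 = 8
51 = 7·7 + 2   →  a_1 = 7
7 = 3·2 + 1   →  a_2 = 3

3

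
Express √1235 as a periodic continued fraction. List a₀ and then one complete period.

[35; 7, 70]

a₀ = ⌊√1235⌋ = 35.
With m₀=0, d₀=1 and mₖ₊₁ = dₖaₖ − mₖ, dₖ₊₁ = (n − mₖ₊₁²)/dₖ, aₖ₊₁ = ⌊(a₀+mₖ₊₁)/dₖ₊₁⌋:
  k=1: m=35, d=10, a=7
  k=2: m=35, d=1, a=70
d=1 and a=2a₀=70 at k=2, so the next step gives (m, d) = (35, 10) again — its k=1 value — and the period has length 2.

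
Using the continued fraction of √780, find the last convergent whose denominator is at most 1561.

21868/783

√780 = [27; 1, 12, 1, 54, …] (period length 4).
Convergents:
  p_0/q_0 = 27/1
  p_1/q_1 = 28/1
  p_2/q_2 = 363/13
  p_3/q_3 = 391/14
  p_4/q_4 = 21477/769
  p_5/q_5 = 21868/783
  p_6/q_6 = 283893/10165
q_5 = 783 ≤ 1561 < 10165 = q_6, so the answer is 21868/783.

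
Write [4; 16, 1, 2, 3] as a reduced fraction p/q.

Fold from the inside: start with 3/1.
  2 + 1/3 = 7/3
  1 + 3/7 = 10/7
  16 + 7/10 = 167/10
  4 + 10/167 = 678/167

678/167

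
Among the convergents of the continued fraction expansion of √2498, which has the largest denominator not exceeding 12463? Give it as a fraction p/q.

249850/4999

√2498 = [49; 1, 48, 1, 98, …] (period length 4).
Convergents:
  p_0/q_0 = 49/1
  p_1/q_1 = 50/1
  p_2/q_2 = 2449/49
  p_3/q_3 = 2499/50
  p_4/q_4 = 247351/4949
  p_5/q_5 = 249850/4999
  p_6/q_6 = 12240151/244901
q_5 = 4999 ≤ 12463 < 244901 = q_6, so the answer is 249850/4999.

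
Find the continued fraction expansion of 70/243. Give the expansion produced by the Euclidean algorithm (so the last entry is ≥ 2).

[0; 3, 2, 8, 4]

70 = 0*243 + 70
243 = 3*70 + 33
70 = 2*33 + 4
33 = 8*4 + 1
4 = 4*1 + 0  (stop)
So 70/243 = [0; 3, 2, 8, 4].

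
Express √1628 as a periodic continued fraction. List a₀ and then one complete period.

[40; 2, 1, 6, 1, 2, 80]

a₀ = ⌊√1628⌋ = 40.
With m₀=0, d₀=1 and mₖ₊₁ = dₖaₖ − mₖ, dₖ₊₁ = (n − mₖ₊₁²)/dₖ, aₖ₊₁ = ⌊(a₀+mₖ₊₁)/dₖ₊₁⌋:
  k=1: m=40, d=28, a=2
  k=2: m=16, d=49, a=1
  k=3: m=33, d=11, a=6
  k=4: m=33, d=49, a=1
  k=5: m=16, d=28, a=2
  k=6: m=40, d=1, a=80
d=1 and a=2a₀=80 at k=6, so the next step gives (m, d) = (40, 28) again — its k=1 value — and the period has length 6.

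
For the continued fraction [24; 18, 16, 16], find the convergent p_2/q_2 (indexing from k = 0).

Using pₖ = aₖpₖ₋₁ + pₖ₋₂, qₖ = aₖqₖ₋₁ + qₖ₋₂ (with p₋₁=1, p₋₂=0, q₋₁=0, q₋₂=1):
  k=0: a=24, p=24, q=1
  k=1: a=18, p=433, q=18
  k=2: a=16, p=6952, q=289

6952/289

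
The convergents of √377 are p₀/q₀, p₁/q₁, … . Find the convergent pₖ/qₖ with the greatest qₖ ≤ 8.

√377 = [19; 2, 2, 2, 38, …] (period length 4).
Convergents:
  p_0/q_0 = 19/1
  p_1/q_1 = 39/2
  p_2/q_2 = 97/5
  p_3/q_3 = 233/12
q_2 = 5 ≤ 8 < 12 = q_3, so the answer is 97/5.

97/5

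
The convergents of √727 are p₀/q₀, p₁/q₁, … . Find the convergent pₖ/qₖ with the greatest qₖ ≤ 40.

728/27

√727 = [26; 1, 25, 1, 52, …] (period length 4).
Convergents:
  p_0/q_0 = 26/1
  p_1/q_1 = 27/1
  p_2/q_2 = 701/26
  p_3/q_3 = 728/27
  p_4/q_4 = 38557/1430
q_3 = 27 ≤ 40 < 1430 = q_4, so the answer is 728/27.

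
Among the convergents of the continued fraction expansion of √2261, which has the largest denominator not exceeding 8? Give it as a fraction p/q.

√2261 = [47; 1, 1, 4, 1, 1, 94, …] (period length 6).
Convergents:
  p_0/q_0 = 47/1
  p_1/q_1 = 48/1
  p_2/q_2 = 95/2
  p_3/q_3 = 428/9
q_2 = 2 ≤ 8 < 9 = q_3, so the answer is 95/2.

95/2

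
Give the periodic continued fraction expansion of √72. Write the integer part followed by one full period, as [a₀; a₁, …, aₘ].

a₀ = ⌊√72⌋ = 8.
With m₀=0, d₀=1 and mₖ₊₁ = dₖaₖ − mₖ, dₖ₊₁ = (n − mₖ₊₁²)/dₖ, aₖ₊₁ = ⌊(a₀+mₖ₊₁)/dₖ₊₁⌋:
  k=1: m=8, d=8, a=2
  k=2: m=8, d=1, a=16
d=1 and a=2a₀=16 at k=2, so the next step gives (m, d) = (8, 8) again — its k=1 value — and the period has length 2.

[8; 2, 16]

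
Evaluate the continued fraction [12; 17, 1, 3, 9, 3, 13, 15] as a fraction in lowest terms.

Using pₖ = aₖpₖ₋₁ + pₖ₋₂ and qₖ = aₖqₖ₋₁ + qₖ₋₂:
  k=0: a=12, p=12, q=1
  k=1: a=17, p=205, q=17
  k=2: a=1, p=217, q=18
  k=3: a=3, p=856, q=71
  k=4: a=9, p=7921, q=657
  k=5: a=3, p=24619, q=2042
  k=6: a=13, p=327968, q=27203
  k=7: a=15, p=4944139, q=410087

4944139/410087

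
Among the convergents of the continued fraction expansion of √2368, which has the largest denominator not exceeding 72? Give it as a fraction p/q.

3455/71

√2368 = [48; 1, 1, 1, 23, 1, 1, 1, 96, …] (period length 8).
Convergents:
  p_0/q_0 = 48/1
  p_1/q_1 = 49/1
  p_2/q_2 = 97/2
  p_3/q_3 = 146/3
  p_4/q_4 = 3455/71
  p_5/q_5 = 3601/74
q_4 = 71 ≤ 72 < 74 = q_5, so the answer is 3455/71.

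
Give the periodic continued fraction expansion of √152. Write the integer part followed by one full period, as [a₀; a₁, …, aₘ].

[12; 3, 24]

a₀ = ⌊√152⌋ = 12.
With m₀=0, d₀=1 and mₖ₊₁ = dₖaₖ − mₖ, dₖ₊₁ = (n − mₖ₊₁²)/dₖ, aₖ₊₁ = ⌊(a₀+mₖ₊₁)/dₖ₊₁⌋:
  k=1: m=12, d=8, a=3
  k=2: m=12, d=1, a=24
d=1 and a=2a₀=24 at k=2, so the next step gives (m, d) = (12, 8) again — its k=1 value — and the period has length 2.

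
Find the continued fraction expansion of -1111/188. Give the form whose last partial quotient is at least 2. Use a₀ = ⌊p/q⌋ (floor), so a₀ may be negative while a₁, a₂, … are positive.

[-6; 11, 17]

-1111 = -6*188 + 17
188 = 11*17 + 1
17 = 17*1 + 0  (stop)
So -1111/188 = [-6; 11, 17].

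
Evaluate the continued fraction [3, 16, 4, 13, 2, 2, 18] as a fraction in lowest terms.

Using pₖ = aₖpₖ₋₁ + pₖ₋₂ and qₖ = aₖqₖ₋₁ + qₖ₋₂:
  k=0: a=3, p=3, q=1
  k=1: a=16, p=49, q=16
  k=2: a=4, p=199, q=65
  k=3: a=13, p=2636, q=861
  k=4: a=2, p=5471, q=1787
  k=5: a=2, p=13578, q=4435
  k=6: a=18, p=249875, q=81617

249875/81617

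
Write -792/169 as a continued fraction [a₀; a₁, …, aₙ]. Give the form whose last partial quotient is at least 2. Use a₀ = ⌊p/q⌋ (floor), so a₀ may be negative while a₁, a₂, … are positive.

-792 = -5·169 + 53
169 = 3·53 + 10
53 = 5·10 + 3
10 = 3·3 + 1
3 = 3·1 + 0  (stop)
So -792/169 = [-5; 3, 5, 3, 3].

[-5; 3, 5, 3, 3]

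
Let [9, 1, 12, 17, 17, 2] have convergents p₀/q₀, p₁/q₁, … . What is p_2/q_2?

Using pₖ = aₖpₖ₋₁ + pₖ₋₂, qₖ = aₖqₖ₋₁ + qₖ₋₂ (with p₋₁=1, p₋₂=0, q₋₁=0, q₋₂=1):
  k=0: a=9, p=9, q=1
  k=1: a=1, p=10, q=1
  k=2: a=12, p=129, q=13

129/13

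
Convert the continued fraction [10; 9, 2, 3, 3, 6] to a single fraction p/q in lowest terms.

13825/1368

Using pₖ = aₖpₖ₋₁ + pₖ₋₂ and qₖ = aₖqₖ₋₁ + qₖ₋₂:
  k=0: a=10, p=10, q=1
  k=1: a=9, p=91, q=9
  k=2: a=2, p=192, q=19
  k=3: a=3, p=667, q=66
  k=4: a=3, p=2193, q=217
  k=5: a=6, p=13825, q=1368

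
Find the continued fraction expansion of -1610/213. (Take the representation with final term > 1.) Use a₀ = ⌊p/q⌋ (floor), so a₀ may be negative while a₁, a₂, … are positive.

-1610 = -8·213 + 94
213 = 2·94 + 25
94 = 3·25 + 19
25 = 1·19 + 6
19 = 3·6 + 1
6 = 6·1 + 0  (stop)
So -1610/213 = [-8; 2, 3, 1, 3, 6].

[-8; 2, 3, 1, 3, 6]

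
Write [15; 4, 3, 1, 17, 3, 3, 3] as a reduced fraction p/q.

154423/10136

Using pₖ = aₖpₖ₋₁ + pₖ₋₂ and qₖ = aₖqₖ₋₁ + qₖ₋₂:
  k=0: a=15, p=15, q=1
  k=1: a=4, p=61, q=4
  k=2: a=3, p=198, q=13
  k=3: a=1, p=259, q=17
  k=4: a=17, p=4601, q=302
  k=5: a=3, p=14062, q=923
  k=6: a=3, p=46787, q=3071
  k=7: a=3, p=154423, q=10136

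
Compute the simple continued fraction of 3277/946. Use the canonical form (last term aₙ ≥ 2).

[3; 2, 6, 2, 5, 6]

3277 = 3*946 + 439
946 = 2*439 + 68
439 = 6*68 + 31
68 = 2*31 + 6
31 = 5*6 + 1
6 = 6*1 + 0  (stop)
So 3277/946 = [3; 2, 6, 2, 5, 6].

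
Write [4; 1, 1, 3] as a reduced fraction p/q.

Using pₖ = aₖpₖ₋₁ + pₖ₋₂ and qₖ = aₖqₖ₋₁ + qₖ₋₂:
  k=0: a=4, p=4, q=1
  k=1: a=1, p=5, q=1
  k=2: a=1, p=9, q=2
  k=3: a=3, p=32, q=7

32/7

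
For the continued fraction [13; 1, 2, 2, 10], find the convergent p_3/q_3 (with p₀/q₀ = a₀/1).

Using pₖ = aₖpₖ₋₁ + pₖ₋₂, qₖ = aₖqₖ₋₁ + qₖ₋₂ (with p₋₁=1, p₋₂=0, q₋₁=0, q₋₂=1):
  k=0: a=13, p=13, q=1
  k=1: a=1, p=14, q=1
  k=2: a=2, p=41, q=3
  k=3: a=2, p=96, q=7

96/7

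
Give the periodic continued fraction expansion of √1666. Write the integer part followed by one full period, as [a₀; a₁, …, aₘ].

[40; 1, 4, 2, 4, 1, 80]

a₀ = ⌊√1666⌋ = 40.
With m₀=0, d₀=1 and mₖ₊₁ = dₖaₖ − mₖ, dₖ₊₁ = (n − mₖ₊₁²)/dₖ, aₖ₊₁ = ⌊(a₀+mₖ₊₁)/dₖ₊₁⌋:
  k=1: m=40, d=66, a=1
  k=2: m=26, d=15, a=4
  k=3: m=34, d=34, a=2
  k=4: m=34, d=15, a=4
  k=5: m=26, d=66, a=1
  k=6: m=40, d=1, a=80
d=1 and a=2a₀=80 at k=6, so the next step gives (m, d) = (40, 66) again — its k=1 value — and the period has length 6.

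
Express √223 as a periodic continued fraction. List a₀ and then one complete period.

a₀ = ⌊√223⌋ = 14.
With m₀=0, d₀=1 and mₖ₊₁ = dₖaₖ − mₖ, dₖ₊₁ = (n − mₖ₊₁²)/dₖ, aₖ₊₁ = ⌊(a₀+mₖ₊₁)/dₖ₊₁⌋:
  k=1: m=14, d=27, a=1
  k=2: m=13, d=2, a=13
  k=3: m=13, d=27, a=1
  k=4: m=14, d=1, a=28
d=1 and a=2a₀=28 at k=4, so the next step gives (m, d) = (14, 27) again — its k=1 value — and the period has length 4.

[14; 1, 13, 1, 28]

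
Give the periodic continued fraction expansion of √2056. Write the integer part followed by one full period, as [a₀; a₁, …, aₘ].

a₀ = ⌊√2056⌋ = 45.
With m₀=0, d₀=1 and mₖ₊₁ = dₖaₖ − mₖ, dₖ₊₁ = (n − mₖ₊₁²)/dₖ, aₖ₊₁ = ⌊(a₀+mₖ₊₁)/dₖ₊₁⌋:
  k=1: m=45, d=31, a=2
  k=2: m=17, d=57, a=1
  k=3: m=40, d=8, a=10
  k=4: m=40, d=57, a=1
  k=5: m=17, d=31, a=2
  k=6: m=45, d=1, a=90
d=1 and a=2a₀=90 at k=6, so the next step gives (m, d) = (45, 31) again — its k=1 value — and the period has length 6.

[45; 2, 1, 10, 1, 2, 90]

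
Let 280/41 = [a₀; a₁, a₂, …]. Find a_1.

280 = 6·41 + 34   →  a_0 = 6
41 = 1·34 + 7   →  a_1 = 1

1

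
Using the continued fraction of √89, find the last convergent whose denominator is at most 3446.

√89 = [9; 2, 3, 3, 2, 18, …] (period length 5).
Convergents:
  p_0/q_0 = 9/1
  p_1/q_1 = 19/2
  p_2/q_2 = 66/7
  p_3/q_3 = 217/23
  p_4/q_4 = 500/53
  p_5/q_5 = 9217/977
  p_6/q_6 = 18934/2007
  p_7/q_7 = 66019/6998
q_6 = 2007 ≤ 3446 < 6998 = q_7, so the answer is 18934/2007.

18934/2007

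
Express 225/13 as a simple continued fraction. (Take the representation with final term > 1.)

[17; 3, 4]

225 = 17*13 + 4
13 = 3*4 + 1
4 = 4*1 + 0  (stop)
So 225/13 = [17; 3, 4].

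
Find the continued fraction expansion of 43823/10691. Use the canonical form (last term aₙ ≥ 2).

[4; 10, 10, 2, 16, 3]

43823 = 4×10691 + 1059
10691 = 10×1059 + 101
1059 = 10×101 + 49
101 = 2×49 + 3
49 = 16×3 + 1
3 = 3×1 + 0  (stop)
So 43823/10691 = [4; 10, 10, 2, 16, 3].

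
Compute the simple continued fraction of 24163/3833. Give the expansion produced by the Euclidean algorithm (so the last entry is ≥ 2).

24163 = 6×3833 + 1165
3833 = 3×1165 + 338
1165 = 3×338 + 151
338 = 2×151 + 36
151 = 4×36 + 7
36 = 5×7 + 1
7 = 7×1 + 0  (stop)
So 24163/3833 = [6; 3, 3, 2, 4, 5, 7].

[6; 3, 3, 2, 4, 5, 7]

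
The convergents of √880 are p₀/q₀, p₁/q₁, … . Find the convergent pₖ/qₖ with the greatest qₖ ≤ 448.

10531/355

√880 = [29; 1, 1, 1, 58, …] (period length 4).
Convergents:
  p_0/q_0 = 29/1
  p_1/q_1 = 30/1
  p_2/q_2 = 59/2
  p_3/q_3 = 89/3
  p_4/q_4 = 5221/176
  p_5/q_5 = 5310/179
  p_6/q_6 = 10531/355
  p_7/q_7 = 15841/534
q_6 = 355 ≤ 448 < 534 = q_7, so the answer is 10531/355.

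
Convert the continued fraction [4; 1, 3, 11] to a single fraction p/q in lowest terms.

Using pₖ = aₖpₖ₋₁ + pₖ₋₂ and qₖ = aₖqₖ₋₁ + qₖ₋₂:
  k=0: a=4, p=4, q=1
  k=1: a=1, p=5, q=1
  k=2: a=3, p=19, q=4
  k=3: a=11, p=214, q=45

214/45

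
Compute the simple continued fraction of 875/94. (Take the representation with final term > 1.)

875 = 9*94 + 29
94 = 3*29 + 7
29 = 4*7 + 1
7 = 7*1 + 0  (stop)
So 875/94 = [9; 3, 4, 7].

[9; 3, 4, 7]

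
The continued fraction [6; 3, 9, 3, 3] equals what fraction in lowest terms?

Using pₖ = aₖpₖ₋₁ + pₖ₋₂ and qₖ = aₖqₖ₋₁ + qₖ₋₂:
  k=0: a=6, p=6, q=1
  k=1: a=3, p=19, q=3
  k=2: a=9, p=177, q=28
  k=3: a=3, p=550, q=87
  k=4: a=3, p=1827, q=289

1827/289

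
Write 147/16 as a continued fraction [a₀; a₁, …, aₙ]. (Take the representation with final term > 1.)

[9; 5, 3]

147 = 9·16 + 3
16 = 5·3 + 1
3 = 3·1 + 0  (stop)
So 147/16 = [9; 5, 3].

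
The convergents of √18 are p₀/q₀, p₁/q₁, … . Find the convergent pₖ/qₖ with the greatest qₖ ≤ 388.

577/136

√18 = [4; 4, 8, …] (period length 2).
Convergents:
  p_0/q_0 = 4/1
  p_1/q_1 = 17/4
  p_2/q_2 = 140/33
  p_3/q_3 = 577/136
  p_4/q_4 = 4756/1121
q_3 = 136 ≤ 388 < 1121 = q_4, so the answer is 577/136.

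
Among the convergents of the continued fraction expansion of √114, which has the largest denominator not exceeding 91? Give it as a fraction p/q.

694/65

√114 = [10; 1, 2, 10, 2, 1, 20, …] (period length 6).
Convergents:
  p_0/q_0 = 10/1
  p_1/q_1 = 11/1
  p_2/q_2 = 32/3
  p_3/q_3 = 331/31
  p_4/q_4 = 694/65
  p_5/q_5 = 1025/96
q_4 = 65 ≤ 91 < 96 = q_5, so the answer is 694/65.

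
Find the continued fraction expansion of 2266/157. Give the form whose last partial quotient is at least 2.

[14; 2, 3, 4, 5]

2266 = 14*157 + 68
157 = 2*68 + 21
68 = 3*21 + 5
21 = 4*5 + 1
5 = 5*1 + 0  (stop)
So 2266/157 = [14; 2, 3, 4, 5].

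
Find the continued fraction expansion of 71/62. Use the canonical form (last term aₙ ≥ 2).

[1; 6, 1, 8]

71 = 1·62 + 9
62 = 6·9 + 8
9 = 1·8 + 1
8 = 8·1 + 0  (stop)
So 71/62 = [1; 6, 1, 8].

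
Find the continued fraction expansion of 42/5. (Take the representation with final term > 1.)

42 = 8*5 + 2
5 = 2*2 + 1
2 = 2*1 + 0  (stop)
So 42/5 = [8; 2, 2].

[8; 2, 2]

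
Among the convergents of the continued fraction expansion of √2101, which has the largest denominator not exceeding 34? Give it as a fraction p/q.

275/6

√2101 = [45; 1, 5, 8, 5, 1, 90, …] (period length 6).
Convergents:
  p_0/q_0 = 45/1
  p_1/q_1 = 46/1
  p_2/q_2 = 275/6
  p_3/q_3 = 2246/49
q_2 = 6 ≤ 34 < 49 = q_3, so the answer is 275/6.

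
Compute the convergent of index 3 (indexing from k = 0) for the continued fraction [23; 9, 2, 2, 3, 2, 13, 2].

Using pₖ = aₖpₖ₋₁ + pₖ₋₂, qₖ = aₖqₖ₋₁ + qₖ₋₂ (with p₋₁=1, p₋₂=0, q₋₁=0, q₋₂=1):
  k=0: a=23, p=23, q=1
  k=1: a=9, p=208, q=9
  k=2: a=2, p=439, q=19
  k=3: a=2, p=1086, q=47

1086/47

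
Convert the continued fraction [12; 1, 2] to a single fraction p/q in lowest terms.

Using pₖ = aₖpₖ₋₁ + pₖ₋₂ and qₖ = aₖqₖ₋₁ + qₖ₋₂:
  k=0: a=12, p=12, q=1
  k=1: a=1, p=13, q=1
  k=2: a=2, p=38, q=3

38/3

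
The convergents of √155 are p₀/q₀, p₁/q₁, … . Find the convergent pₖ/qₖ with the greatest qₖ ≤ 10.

112/9

√155 = [12; 2, 4, 2, 24, …] (period length 4).
Convergents:
  p_0/q_0 = 12/1
  p_1/q_1 = 25/2
  p_2/q_2 = 112/9
  p_3/q_3 = 249/20
q_2 = 9 ≤ 10 < 20 = q_3, so the answer is 112/9.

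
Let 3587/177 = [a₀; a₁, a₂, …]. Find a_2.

3587 = 20·177 + 47   →  a_0 = 20
177 = 3·47 + 36   →  a_1 = 3
47 = 1·36 + 11   →  a_2 = 1

1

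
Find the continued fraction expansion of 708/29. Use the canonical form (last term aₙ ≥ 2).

[24; 2, 2, 2, 2]

708 = 24·29 + 12
29 = 2·12 + 5
12 = 2·5 + 2
5 = 2·2 + 1
2 = 2·1 + 0  (stop)
So 708/29 = [24; 2, 2, 2, 2].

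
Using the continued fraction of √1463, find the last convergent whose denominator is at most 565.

11666/305

√1463 = [38; 4, 76, …] (period length 2).
Convergents:
  p_0/q_0 = 38/1
  p_1/q_1 = 153/4
  p_2/q_2 = 11666/305
  p_3/q_3 = 46817/1224
q_2 = 305 ≤ 565 < 1224 = q_3, so the answer is 11666/305.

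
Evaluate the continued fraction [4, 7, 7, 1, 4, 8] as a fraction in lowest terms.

9444/2281

Fold from the inside: start with 8/1.
  4 + 1/8 = 33/8
  1 + 8/33 = 41/33
  7 + 33/41 = 320/41
  7 + 41/320 = 2281/320
  4 + 320/2281 = 9444/2281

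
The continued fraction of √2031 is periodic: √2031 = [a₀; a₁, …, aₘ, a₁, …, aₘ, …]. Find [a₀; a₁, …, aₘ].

a₀ = ⌊√2031⌋ = 45.
With m₀=0, d₀=1 and mₖ₊₁ = dₖaₖ − mₖ, dₖ₊₁ = (n − mₖ₊₁²)/dₖ, aₖ₊₁ = ⌊(a₀+mₖ₊₁)/dₖ₊₁⌋:
  k=1: m=45, d=6, a=15
  k=2: m=45, d=1, a=90
d=1 and a=2a₀=90 at k=2, so the next step gives (m, d) = (45, 6) again — its k=1 value — and the period has length 2.

[45; 15, 90]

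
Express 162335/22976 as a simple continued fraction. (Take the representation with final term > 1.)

162335 = 7*22976 + 1503
22976 = 15*1503 + 431
1503 = 3*431 + 210
431 = 2*210 + 11
210 = 19*11 + 1
11 = 11*1 + 0  (stop)
So 162335/22976 = [7; 15, 3, 2, 19, 11].

[7; 15, 3, 2, 19, 11]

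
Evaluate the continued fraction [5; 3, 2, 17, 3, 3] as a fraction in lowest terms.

6561/1241

Using pₖ = aₖpₖ₋₁ + pₖ₋₂ and qₖ = aₖqₖ₋₁ + qₖ₋₂:
  k=0: a=5, p=5, q=1
  k=1: a=3, p=16, q=3
  k=2: a=2, p=37, q=7
  k=3: a=17, p=645, q=122
  k=4: a=3, p=1972, q=373
  k=5: a=3, p=6561, q=1241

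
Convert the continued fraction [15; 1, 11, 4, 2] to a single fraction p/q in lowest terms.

1751/110

Using pₖ = aₖpₖ₋₁ + pₖ₋₂ and qₖ = aₖqₖ₋₁ + qₖ₋₂:
  k=0: a=15, p=15, q=1
  k=1: a=1, p=16, q=1
  k=2: a=11, p=191, q=12
  k=3: a=4, p=780, q=49
  k=4: a=2, p=1751, q=110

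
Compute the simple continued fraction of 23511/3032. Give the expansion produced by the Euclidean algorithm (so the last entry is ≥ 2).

23511 = 7×3032 + 2287
3032 = 1×2287 + 745
2287 = 3×745 + 52
745 = 14×52 + 17
52 = 3×17 + 1
17 = 17×1 + 0  (stop)
So 23511/3032 = [7; 1, 3, 14, 3, 17].

[7; 1, 3, 14, 3, 17]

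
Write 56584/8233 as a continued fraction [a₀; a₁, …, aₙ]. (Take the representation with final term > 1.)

56584 = 6·8233 + 7186
8233 = 1·7186 + 1047
7186 = 6·1047 + 904
1047 = 1·904 + 143
904 = 6·143 + 46
143 = 3·46 + 5
46 = 9·5 + 1
5 = 5·1 + 0  (stop)
So 56584/8233 = [6; 1, 6, 1, 6, 3, 9, 5].

[6; 1, 6, 1, 6, 3, 9, 5]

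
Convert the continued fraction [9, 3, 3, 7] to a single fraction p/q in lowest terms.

679/73

Fold from the inside: start with 7/1.
  3 + 1/7 = 22/7
  3 + 7/22 = 73/22
  9 + 22/73 = 679/73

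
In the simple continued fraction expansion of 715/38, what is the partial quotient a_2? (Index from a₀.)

715 = 18·38 + 31   →  a_0 = 18
38 = 1·31 + 7   →  a_1 = 1
31 = 4·7 + 3   →  a_2 = 4

4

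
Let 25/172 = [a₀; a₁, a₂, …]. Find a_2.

1

25 = 0·172 + 25   →  a_0 = 0
172 = 6·25 + 22   →  a_1 = 6
25 = 1·22 + 3   →  a_2 = 1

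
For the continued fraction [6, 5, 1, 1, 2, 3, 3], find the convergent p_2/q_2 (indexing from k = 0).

37/6

Using pₖ = aₖpₖ₋₁ + pₖ₋₂, qₖ = aₖqₖ₋₁ + qₖ₋₂ (with p₋₁=1, p₋₂=0, q₋₁=0, q₋₂=1):
  k=0: a=6, p=6, q=1
  k=1: a=5, p=31, q=5
  k=2: a=1, p=37, q=6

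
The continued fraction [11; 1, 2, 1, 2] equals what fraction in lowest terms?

129/11

Using pₖ = aₖpₖ₋₁ + pₖ₋₂ and qₖ = aₖqₖ₋₁ + qₖ₋₂:
  k=0: a=11, p=11, q=1
  k=1: a=1, p=12, q=1
  k=2: a=2, p=35, q=3
  k=3: a=1, p=47, q=4
  k=4: a=2, p=129, q=11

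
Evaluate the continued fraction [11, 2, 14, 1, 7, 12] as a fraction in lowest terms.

Using pₖ = aₖpₖ₋₁ + pₖ₋₂ and qₖ = aₖqₖ₋₁ + qₖ₋₂:
  k=0: a=11, p=11, q=1
  k=1: a=2, p=23, q=2
  k=2: a=14, p=333, q=29
  k=3: a=1, p=356, q=31
  k=4: a=7, p=2825, q=246
  k=5: a=12, p=34256, q=2983

34256/2983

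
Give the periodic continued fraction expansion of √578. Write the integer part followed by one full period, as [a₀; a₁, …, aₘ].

a₀ = ⌊√578⌋ = 24.
With m₀=0, d₀=1 and mₖ₊₁ = dₖaₖ − mₖ, dₖ₊₁ = (n − mₖ₊₁²)/dₖ, aₖ₊₁ = ⌊(a₀+mₖ₊₁)/dₖ₊₁⌋:
  k=1: m=24, d=2, a=24
  k=2: m=24, d=1, a=48
d=1 and a=2a₀=48 at k=2, so the next step gives (m, d) = (24, 2) again — its k=1 value — and the period has length 2.

[24; 24, 48]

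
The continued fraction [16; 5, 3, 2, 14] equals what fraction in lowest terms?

Using pₖ = aₖpₖ₋₁ + pₖ₋₂ and qₖ = aₖqₖ₋₁ + qₖ₋₂:
  k=0: a=16, p=16, q=1
  k=1: a=5, p=81, q=5
  k=2: a=3, p=259, q=16
  k=3: a=2, p=599, q=37
  k=4: a=14, p=8645, q=534

8645/534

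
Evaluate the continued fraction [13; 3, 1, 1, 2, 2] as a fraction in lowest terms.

Using pₖ = aₖpₖ₋₁ + pₖ₋₂ and qₖ = aₖqₖ₋₁ + qₖ₋₂:
  k=0: a=13, p=13, q=1
  k=1: a=3, p=40, q=3
  k=2: a=1, p=53, q=4
  k=3: a=1, p=93, q=7
  k=4: a=2, p=239, q=18
  k=5: a=2, p=571, q=43

571/43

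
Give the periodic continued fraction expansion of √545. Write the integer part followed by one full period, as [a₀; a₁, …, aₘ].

[23; 2, 1, 8, 1, 2, 46]

a₀ = ⌊√545⌋ = 23.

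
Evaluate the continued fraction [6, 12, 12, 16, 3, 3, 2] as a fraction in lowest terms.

332429/54651

Fold from the inside: start with 2/1.
  3 + 1/2 = 7/2
  3 + 2/7 = 23/7
  16 + 7/23 = 375/23
  12 + 23/375 = 4523/375
  12 + 375/4523 = 54651/4523
  6 + 4523/54651 = 332429/54651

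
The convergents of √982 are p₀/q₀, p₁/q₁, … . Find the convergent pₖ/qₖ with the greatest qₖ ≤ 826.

8837/282

√982 = [31; 2, 1, 30, 1, 2, 62, …] (period length 6).
Convergents:
  p_0/q_0 = 31/1
  p_1/q_1 = 63/2
  p_2/q_2 = 94/3
  p_3/q_3 = 2883/92
  p_4/q_4 = 2977/95
  p_5/q_5 = 8837/282
  p_6/q_6 = 550871/17579
q_5 = 282 ≤ 826 < 17579 = q_6, so the answer is 8837/282.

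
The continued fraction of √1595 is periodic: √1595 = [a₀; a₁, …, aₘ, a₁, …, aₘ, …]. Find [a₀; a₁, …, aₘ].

[39; 1, 14, 1, 78]

a₀ = ⌊√1595⌋ = 39.
With m₀=0, d₀=1 and mₖ₊₁ = dₖaₖ − mₖ, dₖ₊₁ = (n − mₖ₊₁²)/dₖ, aₖ₊₁ = ⌊(a₀+mₖ₊₁)/dₖ₊₁⌋:
  k=1: m=39, d=74, a=1
  k=2: m=35, d=5, a=14
  k=3: m=35, d=74, a=1
  k=4: m=39, d=1, a=78
d=1 and a=2a₀=78 at k=4, so the next step gives (m, d) = (39, 74) again — its k=1 value — and the period has length 4.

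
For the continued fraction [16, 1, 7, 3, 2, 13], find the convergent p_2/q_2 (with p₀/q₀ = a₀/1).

135/8

Using pₖ = aₖpₖ₋₁ + pₖ₋₂, qₖ = aₖqₖ₋₁ + qₖ₋₂ (with p₋₁=1, p₋₂=0, q₋₁=0, q₋₂=1):
  k=0: a=16, p=16, q=1
  k=1: a=1, p=17, q=1
  k=2: a=7, p=135, q=8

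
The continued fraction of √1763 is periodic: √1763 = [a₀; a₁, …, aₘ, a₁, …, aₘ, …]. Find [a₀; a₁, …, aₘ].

[41; 1, 82]

a₀ = ⌊√1763⌋ = 41.
With m₀=0, d₀=1 and mₖ₊₁ = dₖaₖ − mₖ, dₖ₊₁ = (n − mₖ₊₁²)/dₖ, aₖ₊₁ = ⌊(a₀+mₖ₊₁)/dₖ₊₁⌋:
  k=1: m=41, d=82, a=1
  k=2: m=41, d=1, a=82
d=1 and a=2a₀=82 at k=2, so the next step gives (m, d) = (41, 82) again — its k=1 value — and the period has length 2.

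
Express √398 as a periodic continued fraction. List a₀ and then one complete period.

a₀ = ⌊√398⌋ = 19.
With m₀=0, d₀=1 and mₖ₊₁ = dₖaₖ − mₖ, dₖ₊₁ = (n − mₖ₊₁²)/dₖ, aₖ₊₁ = ⌊(a₀+mₖ₊₁)/dₖ₊₁⌋:
  k=1: m=19, d=37, a=1
  k=2: m=18, d=2, a=18
  k=3: m=18, d=37, a=1
  k=4: m=19, d=1, a=38
d=1 and a=2a₀=38 at k=4, so the next step gives (m, d) = (19, 37) again — its k=1 value — and the period has length 4.

[19; 1, 18, 1, 38]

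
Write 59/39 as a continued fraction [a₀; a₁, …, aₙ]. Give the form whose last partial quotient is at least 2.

59 = 1×39 + 20
39 = 1×20 + 19
20 = 1×19 + 1
19 = 19×1 + 0  (stop)
So 59/39 = [1; 1, 1, 19].

[1; 1, 1, 19]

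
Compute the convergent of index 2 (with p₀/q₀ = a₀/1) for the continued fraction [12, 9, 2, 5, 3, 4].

230/19

Using pₖ = aₖpₖ₋₁ + pₖ₋₂, qₖ = aₖqₖ₋₁ + qₖ₋₂ (with p₋₁=1, p₋₂=0, q₋₁=0, q₋₂=1):
  k=0: a=12, p=12, q=1
  k=1: a=9, p=109, q=9
  k=2: a=2, p=230, q=19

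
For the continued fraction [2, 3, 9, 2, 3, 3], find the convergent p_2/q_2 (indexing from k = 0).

Using pₖ = aₖpₖ₋₁ + pₖ₋₂, qₖ = aₖqₖ₋₁ + qₖ₋₂ (with p₋₁=1, p₋₂=0, q₋₁=0, q₋₂=1):
  k=0: a=2, p=2, q=1
  k=1: a=3, p=7, q=3
  k=2: a=9, p=65, q=28

65/28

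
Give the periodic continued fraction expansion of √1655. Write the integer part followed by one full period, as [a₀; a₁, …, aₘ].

a₀ = ⌊√1655⌋ = 40.
With m₀=0, d₀=1 and mₖ₊₁ = dₖaₖ − mₖ, dₖ₊₁ = (n − mₖ₊₁²)/dₖ, aₖ₊₁ = ⌊(a₀+mₖ₊₁)/dₖ₊₁⌋:
  k=1: m=40, d=55, a=1
  k=2: m=15, d=26, a=2
  k=3: m=37, d=11, a=7
  k=4: m=40, d=5, a=16
  k=5: m=40, d=11, a=7
  k=6: m=37, d=26, a=2
  k=7: m=15, d=55, a=1
  k=8: m=40, d=1, a=80
d=1 and a=2a₀=80 at k=8, so the next step gives (m, d) = (40, 55) again — its k=1 value — and the period has length 8.

[40; 1, 2, 7, 16, 7, 2, 1, 80]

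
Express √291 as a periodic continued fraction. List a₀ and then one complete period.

a₀ = ⌊√291⌋ = 17.
With m₀=0, d₀=1 and mₖ₊₁ = dₖaₖ − mₖ, dₖ₊₁ = (n − mₖ₊₁²)/dₖ, aₖ₊₁ = ⌊(a₀+mₖ₊₁)/dₖ₊₁⌋:
  k=1: m=17, d=2, a=17
  k=2: m=17, d=1, a=34
d=1 and a=2a₀=34 at k=2, so the next step gives (m, d) = (17, 2) again — its k=1 value — and the period has length 2.

[17; 17, 34]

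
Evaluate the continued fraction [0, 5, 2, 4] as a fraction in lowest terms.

9/49

Using pₖ = aₖpₖ₋₁ + pₖ₋₂ and qₖ = aₖqₖ₋₁ + qₖ₋₂:
  k=0: a=0, p=0, q=1
  k=1: a=5, p=1, q=5
  k=2: a=2, p=2, q=11
  k=3: a=4, p=9, q=49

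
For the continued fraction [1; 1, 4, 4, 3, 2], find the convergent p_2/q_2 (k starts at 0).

Using pₖ = aₖpₖ₋₁ + pₖ₋₂, qₖ = aₖqₖ₋₁ + qₖ₋₂ (with p₋₁=1, p₋₂=0, q₋₁=0, q₋₂=1):
  k=0: a=1, p=1, q=1
  k=1: a=1, p=2, q=1
  k=2: a=4, p=9, q=5

9/5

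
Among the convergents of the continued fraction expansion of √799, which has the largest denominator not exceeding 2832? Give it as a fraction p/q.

√799 = [28; 3, 1, 3, 56, …] (period length 4).
Convergents:
  p_0/q_0 = 28/1
  p_1/q_1 = 85/3
  p_2/q_2 = 113/4
  p_3/q_3 = 424/15
  p_4/q_4 = 23857/844
  p_5/q_5 = 71995/2547
  p_6/q_6 = 95852/3391
q_5 = 2547 ≤ 2832 < 3391 = q_6, so the answer is 71995/2547.

71995/2547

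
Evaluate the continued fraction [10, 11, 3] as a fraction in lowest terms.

Fold from the inside: start with 3/1.
  11 + 1/3 = 34/3
  10 + 3/34 = 343/34

343/34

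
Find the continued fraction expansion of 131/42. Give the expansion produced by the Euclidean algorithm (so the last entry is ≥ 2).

[3; 8, 2, 2]

131 = 3·42 + 5
42 = 8·5 + 2
5 = 2·2 + 1
2 = 2·1 + 0  (stop)
So 131/42 = [3; 8, 2, 2].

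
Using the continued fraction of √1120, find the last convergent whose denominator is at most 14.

435/13

√1120 = [33; 2, 6, 1, 15, 1, 6, 2, 66, …] (period length 8).
Convergents:
  p_0/q_0 = 33/1
  p_1/q_1 = 67/2
  p_2/q_2 = 435/13
  p_3/q_3 = 502/15
q_2 = 13 ≤ 14 < 15 = q_3, so the answer is 435/13.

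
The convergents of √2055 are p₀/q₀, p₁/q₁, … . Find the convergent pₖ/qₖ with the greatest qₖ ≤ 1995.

36991/816

√2055 = [45; 3, 90, …] (period length 2).
Convergents:
  p_0/q_0 = 45/1
  p_1/q_1 = 136/3
  p_2/q_2 = 12285/271
  p_3/q_3 = 36991/816
  p_4/q_4 = 3341475/73711
q_3 = 816 ≤ 1995 < 73711 = q_4, so the answer is 36991/816.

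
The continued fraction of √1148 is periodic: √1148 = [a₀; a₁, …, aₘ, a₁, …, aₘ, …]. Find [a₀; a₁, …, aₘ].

[33; 1, 7, 2, 16, 2, 7, 1, 66]

a₀ = ⌊√1148⌋ = 33.
With m₀=0, d₀=1 and mₖ₊₁ = dₖaₖ − mₖ, dₖ₊₁ = (n − mₖ₊₁²)/dₖ, aₖ₊₁ = ⌊(a₀+mₖ₊₁)/dₖ₊₁⌋:
  k=1: m=33, d=59, a=1
  k=2: m=26, d=8, a=7
  k=3: m=30, d=31, a=2
  k=4: m=32, d=4, a=16
  k=5: m=32, d=31, a=2
  k=6: m=30, d=8, a=7
  k=7: m=26, d=59, a=1
  k=8: m=33, d=1, a=66
d=1 and a=2a₀=66 at k=8, so the next step gives (m, d) = (33, 59) again — its k=1 value — and the period has length 8.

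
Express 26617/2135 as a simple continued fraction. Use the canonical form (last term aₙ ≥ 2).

[12; 2, 7, 14, 10]

26617 = 12·2135 + 997
2135 = 2·997 + 141
997 = 7·141 + 10
141 = 14·10 + 1
10 = 10·1 + 0  (stop)
So 26617/2135 = [12; 2, 7, 14, 10].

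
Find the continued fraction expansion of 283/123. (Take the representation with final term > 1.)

283 = 2×123 + 37
123 = 3×37 + 12
37 = 3×12 + 1
12 = 12×1 + 0  (stop)
So 283/123 = [2; 3, 3, 12].

[2; 3, 3, 12]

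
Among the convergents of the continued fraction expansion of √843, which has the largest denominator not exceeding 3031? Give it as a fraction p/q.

48865/1683

√843 = [29; 29, 58, …] (period length 2).
Convergents:
  p_0/q_0 = 29/1
  p_1/q_1 = 842/29
  p_2/q_2 = 48865/1683
  p_3/q_3 = 1417927/48836
q_2 = 1683 ≤ 3031 < 48836 = q_3, so the answer is 48865/1683.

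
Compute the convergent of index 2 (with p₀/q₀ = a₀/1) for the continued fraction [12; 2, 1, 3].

37/3

Using pₖ = aₖpₖ₋₁ + pₖ₋₂, qₖ = aₖqₖ₋₁ + qₖ₋₂ (with p₋₁=1, p₋₂=0, q₋₁=0, q₋₂=1):
  k=0: a=12, p=12, q=1
  k=1: a=2, p=25, q=2
  k=2: a=1, p=37, q=3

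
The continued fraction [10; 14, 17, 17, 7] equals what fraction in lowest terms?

Fold from the inside: start with 7/1.
  17 + 1/7 = 120/7
  17 + 7/120 = 2047/120
  14 + 120/2047 = 28778/2047
  10 + 2047/28778 = 289827/28778

289827/28778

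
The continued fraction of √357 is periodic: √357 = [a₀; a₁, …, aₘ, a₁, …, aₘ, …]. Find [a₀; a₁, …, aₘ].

[18; 1, 8, 2, 8, 1, 36]

a₀ = ⌊√357⌋ = 18.
With m₀=0, d₀=1 and mₖ₊₁ = dₖaₖ − mₖ, dₖ₊₁ = (n − mₖ₊₁²)/dₖ, aₖ₊₁ = ⌊(a₀+mₖ₊₁)/dₖ₊₁⌋:
  k=1: m=18, d=33, a=1
  k=2: m=15, d=4, a=8
  k=3: m=17, d=17, a=2
  k=4: m=17, d=4, a=8
  k=5: m=15, d=33, a=1
  k=6: m=18, d=1, a=36
d=1 and a=2a₀=36 at k=6, so the next step gives (m, d) = (18, 33) again — its k=1 value — and the period has length 6.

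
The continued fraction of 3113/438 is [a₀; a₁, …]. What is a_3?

3113 = 7·438 + 47   →  a_0 = 7
438 = 9·47 + 15   →  a_1 = 9
47 = 3·15 + 2   →  a_2 = 3
15 = 7·2 + 1   →  a_3 = 7

7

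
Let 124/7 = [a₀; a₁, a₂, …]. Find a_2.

2

124 = 17·7 + 5   →  a_0 = 17
7 = 1·5 + 2   →  a_1 = 1
5 = 2·2 + 1   →  a_2 = 2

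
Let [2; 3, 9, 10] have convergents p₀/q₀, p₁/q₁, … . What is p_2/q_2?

65/28

Using pₖ = aₖpₖ₋₁ + pₖ₋₂, qₖ = aₖqₖ₋₁ + qₖ₋₂ (with p₋₁=1, p₋₂=0, q₋₁=0, q₋₂=1):
  k=0: a=2, p=2, q=1
  k=1: a=3, p=7, q=3
  k=2: a=9, p=65, q=28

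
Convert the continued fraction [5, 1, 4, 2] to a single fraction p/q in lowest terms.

Fold from the inside: start with 2/1.
  4 + 1/2 = 9/2
  1 + 2/9 = 11/9
  5 + 9/11 = 64/11

64/11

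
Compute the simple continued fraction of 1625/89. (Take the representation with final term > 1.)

[18; 3, 1, 6, 1, 2]

1625 = 18*89 + 23
89 = 3*23 + 20
23 = 1*20 + 3
20 = 6*3 + 2
3 = 1*2 + 1
2 = 2*1 + 0  (stop)
So 1625/89 = [18; 3, 1, 6, 1, 2].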